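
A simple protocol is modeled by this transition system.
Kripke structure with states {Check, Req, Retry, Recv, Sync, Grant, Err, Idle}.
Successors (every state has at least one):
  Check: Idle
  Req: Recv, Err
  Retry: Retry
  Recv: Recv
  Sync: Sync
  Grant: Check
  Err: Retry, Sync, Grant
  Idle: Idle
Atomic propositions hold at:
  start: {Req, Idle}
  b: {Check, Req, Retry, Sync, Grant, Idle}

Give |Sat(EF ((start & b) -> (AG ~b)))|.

7

Sat(start & b) = {Req, Idle}
Sat(~b) = {Recv, Err}
AG ~b: greatest fixpoint, start Z0 = {Recv, Err}, keep only states in Sat with every successor in Z. Z1 = {Recv}; fixed.
Sat(AG ~b) = {Recv}
Sat((start & b) -> (AG ~b)) = {Check, Retry, Recv, Sync, Grant, Err}
EF ((start & b) -> (AG ~b)): least fixpoint, start Z0 = {Check, Retry, Recv, Sync, Grant, Err}, add states with some successor in Z. Z1 = {Check, Req, Retry, Recv, Sync, Grant, Err}; fixed.
Sat(EF ((start & b) -> (AG ~b))) = {Check, Req, Retry, Recv, Sync, Grant, Err}
|Sat(EF ((start & b) -> (AG ~b)))| = |{Check, Req, Retry, Recv, Sync, Grant, Err}| = 7.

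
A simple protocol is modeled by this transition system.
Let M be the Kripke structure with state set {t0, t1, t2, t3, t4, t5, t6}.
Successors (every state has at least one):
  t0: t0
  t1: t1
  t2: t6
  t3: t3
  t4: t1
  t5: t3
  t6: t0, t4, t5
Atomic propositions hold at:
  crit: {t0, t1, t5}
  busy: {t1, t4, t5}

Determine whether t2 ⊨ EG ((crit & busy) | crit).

No

Sat(crit & busy) = {t1, t5}
Sat((crit & busy) | crit) = {t0, t1, t5}
EG ((crit & busy) | crit): greatest fixpoint, start Z0 = {t0, t1, t5}, keep only states in Sat with some successor in Z. Z1 = {t0, t1}; fixed.
Sat(EG ((crit & busy) | crit)) = {t0, t1}
t2 ∉ Sat(EG ((crit & busy) | crit)) = {t0, t1}, so the formula does not hold at t2.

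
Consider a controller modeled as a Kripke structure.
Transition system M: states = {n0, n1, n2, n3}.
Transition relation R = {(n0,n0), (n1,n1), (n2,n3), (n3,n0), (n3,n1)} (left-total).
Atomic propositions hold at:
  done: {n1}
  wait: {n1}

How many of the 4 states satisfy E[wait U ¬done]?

Sat(¬done) = {n0, n2, n3}
E[wait U ¬done]: least fixpoint, start Z0 = Sat(¬done) = {n0, n2, n3}, add states in Sat(wait) with some successor in Z. Already a fixed point.
Sat(E[wait U ¬done]) = {n0, n2, n3}
|Sat(E[wait U ¬done])| = |{n0, n2, n3}| = 3.

3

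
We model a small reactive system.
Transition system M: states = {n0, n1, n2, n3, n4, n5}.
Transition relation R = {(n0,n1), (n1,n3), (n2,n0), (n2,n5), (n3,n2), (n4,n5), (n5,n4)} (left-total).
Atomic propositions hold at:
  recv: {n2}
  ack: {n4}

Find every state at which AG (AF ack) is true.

{n4, n5}

AF ack: least fixpoint, start Z0 = {n4}, add states with every successor in Z. Z1 = {n4, n5}; fixed.
Sat(AF ack) = {n4, n5}
AG (AF ack): greatest fixpoint, start Z0 = {n4, n5}, keep only states in Sat with every successor in Z. Already a fixed point.
Sat(AG (AF ack)) = {n4, n5}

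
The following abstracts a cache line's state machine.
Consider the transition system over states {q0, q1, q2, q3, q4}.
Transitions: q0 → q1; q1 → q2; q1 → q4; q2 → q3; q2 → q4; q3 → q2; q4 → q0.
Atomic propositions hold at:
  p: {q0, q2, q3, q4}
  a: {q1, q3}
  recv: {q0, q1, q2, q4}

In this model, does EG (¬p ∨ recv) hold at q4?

Sat(¬p) = {q1}
Sat(¬p ∨ recv) = {q0, q1, q2, q4}
EG (¬p ∨ recv): greatest fixpoint, start Z0 = {q0, q1, q2, q4}, keep only states in Sat with some successor in Z. Already a fixed point.
Sat(EG (¬p ∨ recv)) = {q0, q1, q2, q4}
q4 ∈ Sat(EG (¬p ∨ recv)) = {q0, q1, q2, q4}, so the formula holds at q4.

Yes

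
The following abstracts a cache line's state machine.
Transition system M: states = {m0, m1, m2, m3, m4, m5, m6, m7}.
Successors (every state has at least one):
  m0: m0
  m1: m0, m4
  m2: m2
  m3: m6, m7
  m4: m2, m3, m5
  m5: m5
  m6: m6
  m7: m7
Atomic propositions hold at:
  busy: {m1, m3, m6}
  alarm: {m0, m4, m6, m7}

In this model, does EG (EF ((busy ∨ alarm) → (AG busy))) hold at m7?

Sat(busy ∨ alarm) = {m0, m1, m3, m4, m6, m7}
AG busy: greatest fixpoint, start Z0 = {m1, m3, m6}, keep only states in Sat with every successor in Z. Z1 = {m6}; fixed.
Sat(AG busy) = {m6}
Sat((busy ∨ alarm) → (AG busy)) = {m2, m5, m6}
EF ((busy ∨ alarm) → (AG busy)): least fixpoint, start Z0 = {m2, m5, m6}, add states with some successor in Z. Z1 = {m2, m3, m4, m5, m6}; Z2 = {m1, m2, m3, m4, m5, m6}; fixed.
Sat(EF ((busy ∨ alarm) → (AG busy))) = {m1, m2, m3, m4, m5, m6}
EG (EF ((busy ∨ alarm) → (AG busy))): greatest fixpoint, start Z0 = {m1, m2, m3, m4, m5, m6}, keep only states in Sat with some successor in Z. Already a fixed point.
Sat(EG (EF ((busy ∨ alarm) → (AG busy)))) = {m1, m2, m3, m4, m5, m6}
m7 ∉ Sat(EG (EF ((busy ∨ alarm) → (AG busy)))) = {m1, m2, m3, m4, m5, m6}, so the formula does not hold at m7.

No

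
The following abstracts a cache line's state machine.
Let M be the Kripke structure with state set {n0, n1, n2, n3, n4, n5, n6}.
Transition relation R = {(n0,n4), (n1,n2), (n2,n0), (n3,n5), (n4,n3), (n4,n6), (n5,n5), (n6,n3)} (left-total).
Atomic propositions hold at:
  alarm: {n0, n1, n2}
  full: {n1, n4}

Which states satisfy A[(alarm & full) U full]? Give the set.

{n1, n4}

Sat(alarm & full) = {n1}
A[(alarm & full) U full]: least fixpoint, start Z0 = Sat(full) = {n1, n4}, add states in Sat(alarm & full) with every successor in Z. Already a fixed point.
Sat(A[(alarm & full) U full]) = {n1, n4}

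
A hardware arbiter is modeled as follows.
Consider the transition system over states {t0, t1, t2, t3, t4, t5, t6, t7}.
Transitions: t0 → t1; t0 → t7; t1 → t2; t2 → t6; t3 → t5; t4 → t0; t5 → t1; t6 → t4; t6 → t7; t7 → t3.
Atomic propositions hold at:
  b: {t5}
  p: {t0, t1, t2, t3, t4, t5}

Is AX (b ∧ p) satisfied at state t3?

Sat(b ∧ p) = {t5}
Sat(AX (b ∧ p)) = {s : every successor in {t5}} = {t3}
t3 ∈ Sat(AX (b ∧ p)) = {t3}, so the formula holds at t3.

Yes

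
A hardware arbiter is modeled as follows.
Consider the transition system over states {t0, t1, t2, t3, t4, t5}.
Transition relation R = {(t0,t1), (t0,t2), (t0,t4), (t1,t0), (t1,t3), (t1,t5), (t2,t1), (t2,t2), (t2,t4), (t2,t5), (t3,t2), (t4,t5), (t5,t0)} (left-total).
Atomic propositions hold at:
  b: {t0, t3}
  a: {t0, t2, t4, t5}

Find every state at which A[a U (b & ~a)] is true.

{t3}

Sat(~a) = {t1, t3}
Sat(b & ~a) = {t3}
A[a U (b & ~a)]: least fixpoint, start Z0 = Sat((b & ~a)) = {t3}, add states in Sat(a) with every successor in Z. Already a fixed point.
Sat(A[a U (b & ~a)]) = {t3}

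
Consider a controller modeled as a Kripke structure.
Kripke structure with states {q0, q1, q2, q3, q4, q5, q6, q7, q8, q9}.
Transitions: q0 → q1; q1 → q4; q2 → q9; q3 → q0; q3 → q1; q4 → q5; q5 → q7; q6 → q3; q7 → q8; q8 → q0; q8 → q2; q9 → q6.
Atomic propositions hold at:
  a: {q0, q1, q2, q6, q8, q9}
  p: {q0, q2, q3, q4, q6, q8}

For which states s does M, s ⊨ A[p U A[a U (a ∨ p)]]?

{q0, q1, q2, q3, q4, q6, q8, q9}

Sat(a ∨ p) = {q0, q1, q2, q3, q4, q6, q8, q9}
A[a U (a ∨ p)]: least fixpoint, start Z0 = Sat((a ∨ p)) = {q0, q1, q2, q3, q4, q6, q8, q9}, add states in Sat(a) with every successor in Z. Already a fixed point.
Sat(A[a U (a ∨ p)]) = {q0, q1, q2, q3, q4, q6, q8, q9}
A[p U A[a U (a ∨ p)]]: least fixpoint, start Z0 = Sat(A[a U (a ∨ p)]) = {q0, q1, q2, q3, q4, q6, q8, q9}, add states in Sat(p) with every successor in Z. Already a fixed point.
Sat(A[p U A[a U (a ∨ p)]]) = {q0, q1, q2, q3, q4, q6, q8, q9}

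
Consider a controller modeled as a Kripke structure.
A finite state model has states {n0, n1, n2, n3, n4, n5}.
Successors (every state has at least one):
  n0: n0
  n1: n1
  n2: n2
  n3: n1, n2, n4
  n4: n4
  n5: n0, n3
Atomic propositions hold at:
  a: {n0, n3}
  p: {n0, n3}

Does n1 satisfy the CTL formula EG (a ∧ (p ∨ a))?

No

Sat(p ∨ a) = {n0, n3}
Sat(a ∧ (p ∨ a)) = {n0, n3}
EG (a ∧ (p ∨ a)): greatest fixpoint, start Z0 = {n0, n3}, keep only states in Sat with some successor in Z. Z1 = {n0}; fixed.
Sat(EG (a ∧ (p ∨ a))) = {n0}
n1 ∉ Sat(EG (a ∧ (p ∨ a))) = {n0}, so the formula does not hold at n1.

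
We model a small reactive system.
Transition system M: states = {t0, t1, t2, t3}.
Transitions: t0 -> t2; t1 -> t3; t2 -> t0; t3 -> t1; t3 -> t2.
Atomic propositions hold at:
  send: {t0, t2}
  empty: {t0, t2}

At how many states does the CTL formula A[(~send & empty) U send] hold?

Sat(~send) = {t1, t3}
Sat(~send & empty) = ∅
A[(~send & empty) U send]: least fixpoint, start Z0 = Sat(send) = {t0, t2}, add states in Sat(~send & empty) with every successor in Z. Already a fixed point.
Sat(A[(~send & empty) U send]) = {t0, t2}
|Sat(A[(~send & empty) U send])| = |{t0, t2}| = 2.

2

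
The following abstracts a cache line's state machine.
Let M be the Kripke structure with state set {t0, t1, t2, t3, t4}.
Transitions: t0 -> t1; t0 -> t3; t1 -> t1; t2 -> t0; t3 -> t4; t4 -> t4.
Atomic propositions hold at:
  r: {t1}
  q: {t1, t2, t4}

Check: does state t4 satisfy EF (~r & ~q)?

No

Sat(~r) = {t0, t2, t3, t4}
Sat(~q) = {t0, t3}
Sat(~r & ~q) = {t0, t3}
EF (~r & ~q): least fixpoint, start Z0 = {t0, t3}, add states with some successor in Z. Z1 = {t0, t2, t3}; fixed.
Sat(EF (~r & ~q)) = {t0, t2, t3}
t4 ∉ Sat(EF (~r & ~q)) = {t0, t2, t3}, so the formula does not hold at t4.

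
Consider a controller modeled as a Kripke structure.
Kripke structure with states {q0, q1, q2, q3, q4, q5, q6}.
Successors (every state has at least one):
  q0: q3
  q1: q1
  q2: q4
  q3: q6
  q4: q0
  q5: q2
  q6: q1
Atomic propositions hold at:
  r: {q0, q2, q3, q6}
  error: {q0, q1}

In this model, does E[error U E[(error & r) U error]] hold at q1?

Sat(error & r) = {q0}
E[(error & r) U error]: least fixpoint, start Z0 = Sat(error) = {q0, q1}, add states in Sat(error & r) with some successor in Z. Already a fixed point.
Sat(E[(error & r) U error]) = {q0, q1}
E[error U E[(error & r) U error]]: least fixpoint, start Z0 = Sat(E[(error & r) U error]) = {q0, q1}, add states in Sat(error) with some successor in Z. Already a fixed point.
Sat(E[error U E[(error & r) U error]]) = {q0, q1}
q1 ∈ Sat(E[error U E[(error & r) U error]]) = {q0, q1}, so the formula holds at q1.

Yes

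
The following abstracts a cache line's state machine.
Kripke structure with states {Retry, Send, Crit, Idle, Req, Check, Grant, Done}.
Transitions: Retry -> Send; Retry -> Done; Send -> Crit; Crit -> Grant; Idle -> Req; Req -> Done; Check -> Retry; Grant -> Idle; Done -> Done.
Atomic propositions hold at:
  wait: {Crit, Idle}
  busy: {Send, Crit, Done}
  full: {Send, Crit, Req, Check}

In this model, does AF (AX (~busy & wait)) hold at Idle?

No

Sat(~busy) = {Retry, Idle, Req, Check, Grant}
Sat(~busy & wait) = {Idle}
Sat(AX (~busy & wait)) = {s : every successor in {Idle}} = {Grant}
AF (AX (~busy & wait)): least fixpoint, start Z0 = {Grant}, add states with every successor in Z. Z1 = {Crit, Grant}; Z2 = {Send, Crit, Grant}; fixed.
Sat(AF (AX (~busy & wait))) = {Send, Crit, Grant}
Idle ∉ Sat(AF (AX (~busy & wait))) = {Send, Crit, Grant}, so the formula does not hold at Idle.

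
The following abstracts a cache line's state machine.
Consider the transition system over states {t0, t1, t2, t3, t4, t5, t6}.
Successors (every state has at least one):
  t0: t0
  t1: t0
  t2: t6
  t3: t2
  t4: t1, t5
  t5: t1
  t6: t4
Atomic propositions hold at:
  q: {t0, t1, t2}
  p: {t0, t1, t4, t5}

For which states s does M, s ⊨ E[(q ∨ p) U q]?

{t0, t1, t2, t4, t5}

Sat(q ∨ p) = {t0, t1, t2, t4, t5}
E[(q ∨ p) U q]: least fixpoint, start Z0 = Sat(q) = {t0, t1, t2}, add states in Sat(q ∨ p) with some successor in Z. Z1 = {t0, t1, t2, t4, t5}; fixed.
Sat(E[(q ∨ p) U q]) = {t0, t1, t2, t4, t5}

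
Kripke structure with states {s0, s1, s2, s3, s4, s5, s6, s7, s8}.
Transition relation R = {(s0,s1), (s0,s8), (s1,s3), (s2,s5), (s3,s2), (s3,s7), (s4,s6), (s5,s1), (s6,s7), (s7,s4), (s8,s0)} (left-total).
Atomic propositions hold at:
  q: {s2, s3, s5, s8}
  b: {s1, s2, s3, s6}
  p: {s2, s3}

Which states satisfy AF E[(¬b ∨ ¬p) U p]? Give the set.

{s0, s1, s2, s3, s5, s8}

Sat(¬b) = {s0, s4, s5, s7, s8}
Sat(¬p) = {s0, s1, s4, s5, s6, s7, s8}
Sat(¬b ∨ ¬p) = {s0, s1, s4, s5, s6, s7, s8}
E[(¬b ∨ ¬p) U p]: least fixpoint, start Z0 = Sat(p) = {s2, s3}, add states in Sat(¬b ∨ ¬p) with some successor in Z. Z1 = {s1, s2, s3}; Z2 = {s0, s1, s2, s3, s5}; Z3 = {s0, s1, s2, s3, s5, s8}; fixed.
Sat(E[(¬b ∨ ¬p) U p]) = {s0, s1, s2, s3, s5, s8}
AF E[(¬b ∨ ¬p) U p]: least fixpoint, start Z0 = {s0, s1, s2, s3, s5, s8}, add states with every successor in Z. Already a fixed point.
Sat(AF E[(¬b ∨ ¬p) U p]) = {s0, s1, s2, s3, s5, s8}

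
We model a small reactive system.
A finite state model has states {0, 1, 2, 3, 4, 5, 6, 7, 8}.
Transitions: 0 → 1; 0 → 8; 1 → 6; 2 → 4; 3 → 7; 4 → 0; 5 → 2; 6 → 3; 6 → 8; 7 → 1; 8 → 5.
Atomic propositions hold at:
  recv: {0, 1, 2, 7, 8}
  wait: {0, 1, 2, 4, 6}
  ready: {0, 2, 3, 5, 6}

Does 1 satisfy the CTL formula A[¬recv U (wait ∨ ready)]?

Yes

Sat(¬recv) = {3, 4, 5, 6}
Sat(wait ∨ ready) = {0, 1, 2, 3, 4, 5, 6}
A[¬recv U (wait ∨ ready)]: least fixpoint, start Z0 = Sat((wait ∨ ready)) = {0, 1, 2, 3, 4, 5, 6}, add states in Sat(¬recv) with every successor in Z. Already a fixed point.
Sat(A[¬recv U (wait ∨ ready)]) = {0, 1, 2, 3, 4, 5, 6}
1 ∈ Sat(A[¬recv U (wait ∨ ready)]) = {0, 1, 2, 3, 4, 5, 6}, so the formula holds at 1.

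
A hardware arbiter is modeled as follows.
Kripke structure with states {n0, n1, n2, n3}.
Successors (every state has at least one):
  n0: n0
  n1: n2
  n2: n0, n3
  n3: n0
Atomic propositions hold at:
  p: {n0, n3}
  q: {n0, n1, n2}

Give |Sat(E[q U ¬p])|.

2

Sat(¬p) = {n1, n2}
E[q U ¬p]: least fixpoint, start Z0 = Sat(¬p) = {n1, n2}, add states in Sat(q) with some successor in Z. Already a fixed point.
Sat(E[q U ¬p]) = {n1, n2}
|Sat(E[q U ¬p])| = |{n1, n2}| = 2.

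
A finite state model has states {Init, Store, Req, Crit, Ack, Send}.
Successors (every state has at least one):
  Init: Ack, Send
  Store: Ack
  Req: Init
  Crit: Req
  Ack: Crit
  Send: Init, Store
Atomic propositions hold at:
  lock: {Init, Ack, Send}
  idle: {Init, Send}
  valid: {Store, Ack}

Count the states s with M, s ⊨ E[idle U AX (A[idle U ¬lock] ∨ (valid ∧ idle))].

4

Sat(¬lock) = {Store, Req, Crit}
A[idle U ¬lock]: least fixpoint, start Z0 = Sat(¬lock) = {Store, Req, Crit}, add states in Sat(idle) with every successor in Z. Already a fixed point.
Sat(A[idle U ¬lock]) = {Store, Req, Crit}
Sat(valid ∧ idle) = ∅
Sat(A[idle U ¬lock] ∨ (valid ∧ idle)) = {Store, Req, Crit}
Sat(AX (A[idle U ¬lock] ∨ (valid ∧ idle))) = {s : every successor in {Store, Req, Crit}} = {Crit, Ack}
E[idle U AX (A[idle U ¬lock] ∨ (valid ∧ idle))]: least fixpoint, start Z0 = Sat(AX (A[idle U ¬lock] ∨ (valid ∧ idle))) = {Crit, Ack}, add states in Sat(idle) with some successor in Z. Z1 = {Init, Crit, Ack}; Z2 = {Init, Crit, Ack, Send}; fixed.
Sat(E[idle U AX (A[idle U ¬lock] ∨ (valid ∧ idle))]) = {Init, Crit, Ack, Send}
|Sat(E[idle U AX (A[idle U ¬lock] ∨ (valid ∧ idle))])| = |{Init, Crit, Ack, Send}| = 4.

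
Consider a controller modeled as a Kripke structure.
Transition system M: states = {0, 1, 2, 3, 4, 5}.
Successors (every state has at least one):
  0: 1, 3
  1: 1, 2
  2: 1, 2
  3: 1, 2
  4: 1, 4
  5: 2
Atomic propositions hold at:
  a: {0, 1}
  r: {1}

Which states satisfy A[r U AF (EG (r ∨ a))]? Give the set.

{0, 1}

Sat(r ∨ a) = {0, 1}
EG (r ∨ a): greatest fixpoint, start Z0 = {0, 1}, keep only states in Sat with some successor in Z. Already a fixed point.
Sat(EG (r ∨ a)) = {0, 1}
AF (EG (r ∨ a)): least fixpoint, start Z0 = {0, 1}, add states with every successor in Z. Already a fixed point.
Sat(AF (EG (r ∨ a))) = {0, 1}
A[r U AF (EG (r ∨ a))]: least fixpoint, start Z0 = Sat(AF (EG (r ∨ a))) = {0, 1}, add states in Sat(r) with every successor in Z. Already a fixed point.
Sat(A[r U AF (EG (r ∨ a))]) = {0, 1}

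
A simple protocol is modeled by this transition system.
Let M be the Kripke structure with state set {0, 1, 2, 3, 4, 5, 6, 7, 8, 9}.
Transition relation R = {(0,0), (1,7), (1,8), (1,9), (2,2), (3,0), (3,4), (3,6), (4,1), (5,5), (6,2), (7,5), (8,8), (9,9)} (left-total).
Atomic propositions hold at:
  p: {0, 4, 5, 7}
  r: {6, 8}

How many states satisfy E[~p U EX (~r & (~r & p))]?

Sat(~p) = {1, 2, 3, 6, 8, 9}
Sat(~r) = {0, 1, 2, 3, 4, 5, 7, 9}
Sat(~r & p) = {0, 4, 5, 7}
Sat(~r & (~r & p)) = {0, 4, 5, 7}
Sat(EX (~r & (~r & p))) = {s : some successor in {0, 4, 5, 7}} = {0, 1, 3, 5, 7}
E[~p U EX (~r & (~r & p))]: least fixpoint, start Z0 = Sat(EX (~r & (~r & p))) = {0, 1, 3, 5, 7}, add states in Sat(~p) with some successor in Z. Already a fixed point.
Sat(E[~p U EX (~r & (~r & p))]) = {0, 1, 3, 5, 7}
|Sat(E[~p U EX (~r & (~r & p))])| = |{0, 1, 3, 5, 7}| = 5.

5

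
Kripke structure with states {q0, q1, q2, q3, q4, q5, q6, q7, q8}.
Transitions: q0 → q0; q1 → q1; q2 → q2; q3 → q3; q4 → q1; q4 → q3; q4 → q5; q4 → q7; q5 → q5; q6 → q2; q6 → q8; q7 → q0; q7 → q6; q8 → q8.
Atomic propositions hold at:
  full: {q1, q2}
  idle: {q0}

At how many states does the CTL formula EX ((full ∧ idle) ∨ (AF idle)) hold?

2

Sat(full ∧ idle) = ∅
AF idle: least fixpoint, start Z0 = {q0}, add states with every successor in Z. Already a fixed point.
Sat(AF idle) = {q0}
Sat((full ∧ idle) ∨ (AF idle)) = {q0}
Sat(EX ((full ∧ idle) ∨ (AF idle))) = {s : some successor in {q0}} = {q0, q7}
|Sat(EX ((full ∧ idle) ∨ (AF idle)))| = |{q0, q7}| = 2.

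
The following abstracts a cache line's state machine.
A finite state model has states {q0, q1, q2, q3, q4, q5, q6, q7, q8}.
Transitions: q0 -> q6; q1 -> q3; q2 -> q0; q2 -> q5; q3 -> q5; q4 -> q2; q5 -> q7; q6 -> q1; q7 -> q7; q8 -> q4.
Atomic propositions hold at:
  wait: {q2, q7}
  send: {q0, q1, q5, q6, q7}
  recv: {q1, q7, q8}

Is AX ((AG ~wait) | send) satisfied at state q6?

Sat(~wait) = {q0, q1, q3, q4, q5, q6, q8}
AG ~wait: greatest fixpoint, start Z0 = {q0, q1, q3, q4, q5, q6, q8}, keep only states in Sat with every successor in Z. Z1 = {q0, q1, q3, q6, q8}; Z2 = {q0, q1, q6}; Z3 = {q0, q6}; Z4 = {q0}; Z5 = ∅; fixed.
Sat(AG ~wait) = ∅
Sat((AG ~wait) | send) = {q0, q1, q5, q6, q7}
Sat(AX ((AG ~wait) | send)) = {s : every successor in {q0, q1, q5, q6, q7}} = {q0, q2, q3, q5, q6, q7}
q6 ∈ Sat(AX ((AG ~wait) | send)) = {q0, q2, q3, q5, q6, q7}, so the formula holds at q6.

Yes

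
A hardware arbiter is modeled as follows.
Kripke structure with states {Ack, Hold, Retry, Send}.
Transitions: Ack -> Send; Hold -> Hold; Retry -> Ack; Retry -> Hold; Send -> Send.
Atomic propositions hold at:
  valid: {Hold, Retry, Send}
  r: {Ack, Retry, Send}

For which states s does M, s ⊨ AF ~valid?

{Ack}

Sat(~valid) = {Ack}
AF ~valid: least fixpoint, start Z0 = {Ack}, add states with every successor in Z. Already a fixed point.
Sat(AF ~valid) = {Ack}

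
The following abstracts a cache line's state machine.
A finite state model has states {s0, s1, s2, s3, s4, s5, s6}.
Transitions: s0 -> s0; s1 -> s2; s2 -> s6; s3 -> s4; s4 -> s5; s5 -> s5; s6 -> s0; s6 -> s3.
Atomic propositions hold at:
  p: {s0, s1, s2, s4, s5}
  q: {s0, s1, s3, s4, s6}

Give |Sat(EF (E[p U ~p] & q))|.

Sat(~p) = {s3, s6}
E[p U ~p]: least fixpoint, start Z0 = Sat(~p) = {s3, s6}, add states in Sat(p) with some successor in Z. Z1 = {s2, s3, s6}; Z2 = {s1, s2, s3, s6}; fixed.
Sat(E[p U ~p]) = {s1, s2, s3, s6}
Sat(E[p U ~p] & q) = {s1, s3, s6}
EF (E[p U ~p] & q): least fixpoint, start Z0 = {s1, s3, s6}, add states with some successor in Z. Z1 = {s1, s2, s3, s6}; fixed.
Sat(EF (E[p U ~p] & q)) = {s1, s2, s3, s6}
|Sat(EF (E[p U ~p] & q))| = |{s1, s2, s3, s6}| = 4.

4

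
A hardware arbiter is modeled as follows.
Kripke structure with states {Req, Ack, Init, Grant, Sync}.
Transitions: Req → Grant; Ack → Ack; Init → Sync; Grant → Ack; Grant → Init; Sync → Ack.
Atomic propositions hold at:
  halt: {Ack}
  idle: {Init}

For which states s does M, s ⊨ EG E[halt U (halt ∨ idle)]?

Sat(halt ∨ idle) = {Ack, Init}
E[halt U (halt ∨ idle)]: least fixpoint, start Z0 = Sat((halt ∨ idle)) = {Ack, Init}, add states in Sat(halt) with some successor in Z. Already a fixed point.
Sat(E[halt U (halt ∨ idle)]) = {Ack, Init}
EG E[halt U (halt ∨ idle)]: greatest fixpoint, start Z0 = {Ack, Init}, keep only states in Sat with some successor in Z. Z1 = {Ack}; fixed.
Sat(EG E[halt U (halt ∨ idle)]) = {Ack}

{Ack}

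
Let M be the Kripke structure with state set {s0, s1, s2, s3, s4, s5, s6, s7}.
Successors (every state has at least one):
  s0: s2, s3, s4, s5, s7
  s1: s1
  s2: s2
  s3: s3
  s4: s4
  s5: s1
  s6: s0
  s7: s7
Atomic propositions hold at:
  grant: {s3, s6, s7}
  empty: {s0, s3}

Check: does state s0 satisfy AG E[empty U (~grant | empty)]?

Sat(~grant) = {s0, s1, s2, s4, s5}
Sat(~grant | empty) = {s0, s1, s2, s3, s4, s5}
E[empty U (~grant | empty)]: least fixpoint, start Z0 = Sat((~grant | empty)) = {s0, s1, s2, s3, s4, s5}, add states in Sat(empty) with some successor in Z. Already a fixed point.
Sat(E[empty U (~grant | empty)]) = {s0, s1, s2, s3, s4, s5}
AG E[empty U (~grant | empty)]: greatest fixpoint, start Z0 = {s0, s1, s2, s3, s4, s5}, keep only states in Sat with every successor in Z. Z1 = {s1, s2, s3, s4, s5}; fixed.
Sat(AG E[empty U (~grant | empty)]) = {s1, s2, s3, s4, s5}
s0 ∉ Sat(AG E[empty U (~grant | empty)]) = {s1, s2, s3, s4, s5}, so the formula does not hold at s0.

No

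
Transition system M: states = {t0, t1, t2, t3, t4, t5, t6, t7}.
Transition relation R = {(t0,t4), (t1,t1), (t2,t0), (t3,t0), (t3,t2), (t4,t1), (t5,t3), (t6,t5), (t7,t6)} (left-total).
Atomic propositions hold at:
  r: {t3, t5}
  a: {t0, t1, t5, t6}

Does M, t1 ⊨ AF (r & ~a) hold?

Sat(~a) = {t2, t3, t4, t7}
Sat(r & ~a) = {t3}
AF (r & ~a): least fixpoint, start Z0 = {t3}, add states with every successor in Z. Z1 = {t3, t5}; Z2 = {t3, t5, t6}; Z3 = {t3, t5, t6, t7}; fixed.
Sat(AF (r & ~a)) = {t3, t5, t6, t7}
t1 ∉ Sat(AF (r & ~a)) = {t3, t5, t6, t7}, so the formula does not hold at t1.

No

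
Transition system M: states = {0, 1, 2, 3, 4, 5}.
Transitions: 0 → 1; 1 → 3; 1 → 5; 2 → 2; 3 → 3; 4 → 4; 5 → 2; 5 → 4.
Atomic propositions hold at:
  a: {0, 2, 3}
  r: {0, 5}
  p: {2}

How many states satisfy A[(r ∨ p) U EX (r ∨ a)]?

Sat(r ∨ p) = {0, 2, 5}
Sat(r ∨ a) = {0, 2, 3, 5}
Sat(EX (r ∨ a)) = {s : some successor in {0, 2, 3, 5}} = {1, 2, 3, 5}
A[(r ∨ p) U EX (r ∨ a)]: least fixpoint, start Z0 = Sat(EX (r ∨ a)) = {1, 2, 3, 5}, add states in Sat(r ∨ p) with every successor in Z. Z1 = {0, 1, 2, 3, 5}; fixed.
Sat(A[(r ∨ p) U EX (r ∨ a)]) = {0, 1, 2, 3, 5}
|Sat(A[(r ∨ p) U EX (r ∨ a)])| = |{0, 1, 2, 3, 5}| = 5.

5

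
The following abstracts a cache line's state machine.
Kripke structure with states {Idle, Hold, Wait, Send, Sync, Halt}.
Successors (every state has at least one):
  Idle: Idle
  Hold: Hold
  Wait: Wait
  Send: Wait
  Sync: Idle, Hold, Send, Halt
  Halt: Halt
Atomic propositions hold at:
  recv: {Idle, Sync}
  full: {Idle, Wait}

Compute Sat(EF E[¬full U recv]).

{Idle, Sync}

Sat(¬full) = {Hold, Send, Sync, Halt}
E[¬full U recv]: least fixpoint, start Z0 = Sat(recv) = {Idle, Sync}, add states in Sat(¬full) with some successor in Z. Already a fixed point.
Sat(E[¬full U recv]) = {Idle, Sync}
EF E[¬full U recv]: least fixpoint, start Z0 = {Idle, Sync}, add states with some successor in Z. Already a fixed point.
Sat(EF E[¬full U recv]) = {Idle, Sync}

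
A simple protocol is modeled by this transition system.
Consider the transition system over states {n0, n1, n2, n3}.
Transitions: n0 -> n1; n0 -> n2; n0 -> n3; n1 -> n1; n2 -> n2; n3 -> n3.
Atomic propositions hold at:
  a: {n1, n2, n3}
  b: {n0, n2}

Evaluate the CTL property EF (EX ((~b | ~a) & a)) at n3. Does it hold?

Sat(~b) = {n1, n3}
Sat(~a) = {n0}
Sat(~b | ~a) = {n0, n1, n3}
Sat((~b | ~a) & a) = {n1, n3}
Sat(EX ((~b | ~a) & a)) = {s : some successor in {n1, n3}} = {n0, n1, n3}
EF (EX ((~b | ~a) & a)): least fixpoint, start Z0 = {n0, n1, n3}, add states with some successor in Z. Already a fixed point.
Sat(EF (EX ((~b | ~a) & a))) = {n0, n1, n3}
n3 ∈ Sat(EF (EX ((~b | ~a) & a))) = {n0, n1, n3}, so the formula holds at n3.

Yes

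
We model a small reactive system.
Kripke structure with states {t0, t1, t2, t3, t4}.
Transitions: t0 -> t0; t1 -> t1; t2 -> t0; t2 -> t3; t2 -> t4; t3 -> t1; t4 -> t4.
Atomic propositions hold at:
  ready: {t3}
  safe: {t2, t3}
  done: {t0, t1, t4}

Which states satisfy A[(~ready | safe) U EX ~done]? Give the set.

{t2}

Sat(~ready) = {t0, t1, t2, t4}
Sat(~ready | safe) = {t0, t1, t2, t3, t4}
Sat(~done) = {t2, t3}
Sat(EX ~done) = {s : some successor in {t2, t3}} = {t2}
A[(~ready | safe) U EX ~done]: least fixpoint, start Z0 = Sat(EX ~done) = {t2}, add states in Sat(~ready | safe) with every successor in Z. Already a fixed point.
Sat(A[(~ready | safe) U EX ~done]) = {t2}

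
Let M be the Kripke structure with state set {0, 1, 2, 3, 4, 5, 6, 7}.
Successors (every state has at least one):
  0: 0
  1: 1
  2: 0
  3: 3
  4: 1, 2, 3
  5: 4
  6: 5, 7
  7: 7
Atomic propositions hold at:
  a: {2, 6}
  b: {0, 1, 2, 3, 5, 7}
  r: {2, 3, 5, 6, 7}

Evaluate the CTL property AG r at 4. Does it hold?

AG r: greatest fixpoint, start Z0 = {2, 3, 5, 6, 7}, keep only states in Sat with every successor in Z. Z1 = {3, 6, 7}; Z2 = {3, 7}; fixed.
Sat(AG r) = {3, 7}
4 ∉ Sat(AG r) = {3, 7}, so the formula does not hold at 4.

No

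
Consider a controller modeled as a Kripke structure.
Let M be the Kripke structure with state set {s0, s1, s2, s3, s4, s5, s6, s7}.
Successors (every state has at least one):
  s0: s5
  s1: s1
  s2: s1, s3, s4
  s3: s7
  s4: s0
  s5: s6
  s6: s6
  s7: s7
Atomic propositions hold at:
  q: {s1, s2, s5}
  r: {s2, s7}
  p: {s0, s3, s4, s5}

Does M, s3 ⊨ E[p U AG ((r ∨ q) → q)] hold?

No

Sat(r ∨ q) = {s1, s2, s5, s7}
Sat((r ∨ q) → q) = {s0, s1, s2, s3, s4, s5, s6}
AG ((r ∨ q) → q): greatest fixpoint, start Z0 = {s0, s1, s2, s3, s4, s5, s6}, keep only states in Sat with every successor in Z. Z1 = {s0, s1, s2, s4, s5, s6}; Z2 = {s0, s1, s4, s5, s6}; fixed.
Sat(AG ((r ∨ q) → q)) = {s0, s1, s4, s5, s6}
E[p U AG ((r ∨ q) → q)]: least fixpoint, start Z0 = Sat(AG ((r ∨ q) → q)) = {s0, s1, s4, s5, s6}, add states in Sat(p) with some successor in Z. Already a fixed point.
Sat(E[p U AG ((r ∨ q) → q)]) = {s0, s1, s4, s5, s6}
s3 ∉ Sat(E[p U AG ((r ∨ q) → q)]) = {s0, s1, s4, s5, s6}, so the formula does not hold at s3.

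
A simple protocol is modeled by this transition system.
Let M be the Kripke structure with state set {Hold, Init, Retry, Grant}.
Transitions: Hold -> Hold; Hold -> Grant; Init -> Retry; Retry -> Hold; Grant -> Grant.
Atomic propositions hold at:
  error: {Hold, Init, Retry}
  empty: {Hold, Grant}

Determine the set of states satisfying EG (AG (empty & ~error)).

{Grant}

Sat(~error) = {Grant}
Sat(empty & ~error) = {Grant}
AG (empty & ~error): greatest fixpoint, start Z0 = {Grant}, keep only states in Sat with every successor in Z. Already a fixed point.
Sat(AG (empty & ~error)) = {Grant}
EG (AG (empty & ~error)): greatest fixpoint, start Z0 = {Grant}, keep only states in Sat with some successor in Z. Already a fixed point.
Sat(EG (AG (empty & ~error))) = {Grant}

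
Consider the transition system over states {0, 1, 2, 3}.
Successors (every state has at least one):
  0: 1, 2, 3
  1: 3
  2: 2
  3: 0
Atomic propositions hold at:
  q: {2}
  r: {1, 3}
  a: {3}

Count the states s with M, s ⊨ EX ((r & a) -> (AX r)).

3

Sat(r & a) = {3}
Sat(AX r) = {s : every successor in {1, 3}} = {1}
Sat((r & a) -> (AX r)) = {0, 1, 2}
Sat(EX ((r & a) -> (AX r))) = {s : some successor in {0, 1, 2}} = {0, 2, 3}
|Sat(EX ((r & a) -> (AX r)))| = |{0, 2, 3}| = 3.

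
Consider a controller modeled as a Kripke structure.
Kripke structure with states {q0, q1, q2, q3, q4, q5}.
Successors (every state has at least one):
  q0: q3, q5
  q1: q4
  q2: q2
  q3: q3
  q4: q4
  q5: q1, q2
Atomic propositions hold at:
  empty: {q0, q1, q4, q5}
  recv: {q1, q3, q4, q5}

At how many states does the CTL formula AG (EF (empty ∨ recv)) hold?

Sat(empty ∨ recv) = {q0, q1, q3, q4, q5}
EF (empty ∨ recv): least fixpoint, start Z0 = {q0, q1, q3, q4, q5}, add states with some successor in Z. Already a fixed point.
Sat(EF (empty ∨ recv)) = {q0, q1, q3, q4, q5}
AG (EF (empty ∨ recv)): greatest fixpoint, start Z0 = {q0, q1, q3, q4, q5}, keep only states in Sat with every successor in Z. Z1 = {q0, q1, q3, q4}; Z2 = {q1, q3, q4}; fixed.
Sat(AG (EF (empty ∨ recv))) = {q1, q3, q4}
|Sat(AG (EF (empty ∨ recv)))| = |{q1, q3, q4}| = 3.

3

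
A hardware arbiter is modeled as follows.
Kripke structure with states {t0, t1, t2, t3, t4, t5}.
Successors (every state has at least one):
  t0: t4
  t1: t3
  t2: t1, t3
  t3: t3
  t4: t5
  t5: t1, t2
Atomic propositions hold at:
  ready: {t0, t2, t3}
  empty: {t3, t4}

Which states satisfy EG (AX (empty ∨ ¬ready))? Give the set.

Sat(¬ready) = {t1, t4, t5}
Sat(empty ∨ ¬ready) = {t1, t3, t4, t5}
Sat(AX (empty ∨ ¬ready)) = {s : every successor in {t1, t3, t4, t5}} = {t0, t1, t2, t3, t4}
EG (AX (empty ∨ ¬ready)): greatest fixpoint, start Z0 = {t0, t1, t2, t3, t4}, keep only states in Sat with some successor in Z. Z1 = {t0, t1, t2, t3}; Z2 = {t1, t2, t3}; fixed.
Sat(EG (AX (empty ∨ ¬ready))) = {t1, t2, t3}

{t1, t2, t3}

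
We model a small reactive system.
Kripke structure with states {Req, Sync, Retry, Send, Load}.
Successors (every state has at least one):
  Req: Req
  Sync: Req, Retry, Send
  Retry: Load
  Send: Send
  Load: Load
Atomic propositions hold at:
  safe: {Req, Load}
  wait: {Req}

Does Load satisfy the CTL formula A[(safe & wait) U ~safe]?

No

Sat(safe & wait) = {Req}
Sat(~safe) = {Sync, Retry, Send}
A[(safe & wait) U ~safe]: least fixpoint, start Z0 = Sat(~safe) = {Sync, Retry, Send}, add states in Sat(safe & wait) with every successor in Z. Already a fixed point.
Sat(A[(safe & wait) U ~safe]) = {Sync, Retry, Send}
Load ∉ Sat(A[(safe & wait) U ~safe]) = {Sync, Retry, Send}, so the formula does not hold at Load.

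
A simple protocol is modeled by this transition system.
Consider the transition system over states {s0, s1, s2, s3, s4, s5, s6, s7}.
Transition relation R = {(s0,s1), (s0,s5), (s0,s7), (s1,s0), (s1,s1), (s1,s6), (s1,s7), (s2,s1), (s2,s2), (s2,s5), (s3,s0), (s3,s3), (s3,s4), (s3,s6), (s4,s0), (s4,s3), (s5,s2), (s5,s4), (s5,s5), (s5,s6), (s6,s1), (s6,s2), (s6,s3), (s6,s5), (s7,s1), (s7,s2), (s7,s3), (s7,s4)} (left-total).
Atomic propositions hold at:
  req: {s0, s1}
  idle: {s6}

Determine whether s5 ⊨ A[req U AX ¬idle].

No

Sat(¬idle) = {s0, s1, s2, s3, s4, s5, s7}
Sat(AX ¬idle) = {s : every successor in {s0, s1, s2, s3, s4, s5, s7}} = {s0, s2, s4, s6, s7}
A[req U AX ¬idle]: least fixpoint, start Z0 = Sat(AX ¬idle) = {s0, s2, s4, s6, s7}, add states in Sat(req) with every successor in Z. Already a fixed point.
Sat(A[req U AX ¬idle]) = {s0, s2, s4, s6, s7}
s5 ∉ Sat(A[req U AX ¬idle]) = {s0, s2, s4, s6, s7}, so the formula does not hold at s5.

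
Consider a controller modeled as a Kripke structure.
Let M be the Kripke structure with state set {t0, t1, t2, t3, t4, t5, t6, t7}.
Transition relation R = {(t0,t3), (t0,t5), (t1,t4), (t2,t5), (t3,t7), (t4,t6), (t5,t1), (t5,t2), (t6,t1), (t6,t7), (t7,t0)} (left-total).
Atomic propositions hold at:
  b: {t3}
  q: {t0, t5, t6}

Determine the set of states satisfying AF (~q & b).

Sat(~q) = {t1, t2, t3, t4, t7}
Sat(~q & b) = {t3}
AF (~q & b): least fixpoint, start Z0 = {t3}, add states with every successor in Z. Already a fixed point.
Sat(AF (~q & b)) = {t3}

{t3}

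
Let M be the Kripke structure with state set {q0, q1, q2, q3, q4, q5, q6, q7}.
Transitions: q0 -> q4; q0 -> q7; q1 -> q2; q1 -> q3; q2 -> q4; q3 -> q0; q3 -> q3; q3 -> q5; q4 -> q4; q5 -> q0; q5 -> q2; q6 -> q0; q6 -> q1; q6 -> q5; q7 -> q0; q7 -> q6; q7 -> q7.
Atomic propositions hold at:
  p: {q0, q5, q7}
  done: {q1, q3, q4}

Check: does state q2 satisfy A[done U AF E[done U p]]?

No

E[done U p]: least fixpoint, start Z0 = Sat(p) = {q0, q5, q7}, add states in Sat(done) with some successor in Z. Z1 = {q0, q3, q5, q7}; Z2 = {q0, q1, q3, q5, q7}; fixed.
Sat(E[done U p]) = {q0, q1, q3, q5, q7}
AF E[done U p]: least fixpoint, start Z0 = {q0, q1, q3, q5, q7}, add states with every successor in Z. Z1 = {q0, q1, q3, q5, q6, q7}; fixed.
Sat(AF E[done U p]) = {q0, q1, q3, q5, q6, q7}
A[done U AF E[done U p]]: least fixpoint, start Z0 = Sat(AF E[done U p]) = {q0, q1, q3, q5, q6, q7}, add states in Sat(done) with every successor in Z. Already a fixed point.
Sat(A[done U AF E[done U p]]) = {q0, q1, q3, q5, q6, q7}
q2 ∉ Sat(A[done U AF E[done U p]]) = {q0, q1, q3, q5, q6, q7}, so the formula does not hold at q2.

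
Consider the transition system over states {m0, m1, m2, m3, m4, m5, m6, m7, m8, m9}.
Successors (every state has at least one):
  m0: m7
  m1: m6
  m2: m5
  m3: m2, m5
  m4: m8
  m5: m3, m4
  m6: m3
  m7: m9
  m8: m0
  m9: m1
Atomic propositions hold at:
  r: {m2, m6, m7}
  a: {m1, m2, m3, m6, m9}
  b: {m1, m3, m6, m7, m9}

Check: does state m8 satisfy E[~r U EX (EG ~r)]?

No

Sat(~r) = {m0, m1, m3, m4, m5, m8, m9}
EG ~r: greatest fixpoint, start Z0 = {m0, m1, m3, m4, m5, m8, m9}, keep only states in Sat with some successor in Z. Z1 = {m3, m4, m5, m8, m9}; Z2 = {m3, m4, m5}; Z3 = {m3, m5}; fixed.
Sat(EG ~r) = {m3, m5}
Sat(EX (EG ~r)) = {s : some successor in {m3, m5}} = {m2, m3, m5, m6}
E[~r U EX (EG ~r)]: least fixpoint, start Z0 = Sat(EX (EG ~r)) = {m2, m3, m5, m6}, add states in Sat(~r) with some successor in Z. Z1 = {m1, m2, m3, m5, m6}; Z2 = {m1, m2, m3, m5, m6, m9}; fixed.
Sat(E[~r U EX (EG ~r)]) = {m1, m2, m3, m5, m6, m9}
m8 ∉ Sat(E[~r U EX (EG ~r)]) = {m1, m2, m3, m5, m6, m9}, so the formula does not hold at m8.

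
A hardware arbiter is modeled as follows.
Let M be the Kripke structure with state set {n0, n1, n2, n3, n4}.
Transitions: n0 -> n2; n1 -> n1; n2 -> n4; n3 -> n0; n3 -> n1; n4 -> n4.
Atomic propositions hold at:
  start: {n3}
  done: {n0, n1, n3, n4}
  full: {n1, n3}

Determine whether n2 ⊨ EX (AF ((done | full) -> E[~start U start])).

Sat(done | full) = {n0, n1, n3, n4}
Sat(~start) = {n0, n1, n2, n4}
E[~start U start]: least fixpoint, start Z0 = Sat(start) = {n3}, add states in Sat(~start) with some successor in Z. Already a fixed point.
Sat(E[~start U start]) = {n3}
Sat((done | full) -> E[~start U start]) = {n2, n3}
AF ((done | full) -> E[~start U start]): least fixpoint, start Z0 = {n2, n3}, add states with every successor in Z. Z1 = {n0, n2, n3}; fixed.
Sat(AF ((done | full) -> E[~start U start])) = {n0, n2, n3}
Sat(EX (AF ((done | full) -> E[~start U start]))) = {s : some successor in {n0, n2, n3}} = {n0, n3}
n2 ∉ Sat(EX (AF ((done | full) -> E[~start U start]))) = {n0, n3}, so the formula does not hold at n2.

No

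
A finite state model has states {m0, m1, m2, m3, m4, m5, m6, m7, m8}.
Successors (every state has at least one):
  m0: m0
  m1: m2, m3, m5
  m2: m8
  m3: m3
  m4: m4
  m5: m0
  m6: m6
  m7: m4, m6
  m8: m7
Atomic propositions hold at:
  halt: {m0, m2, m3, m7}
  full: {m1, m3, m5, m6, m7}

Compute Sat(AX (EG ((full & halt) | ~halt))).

Sat(full & halt) = {m3, m7}
Sat(~halt) = {m1, m4, m5, m6, m8}
Sat((full & halt) | ~halt) = {m1, m3, m4, m5, m6, m7, m8}
EG ((full & halt) | ~halt): greatest fixpoint, start Z0 = {m1, m3, m4, m5, m6, m7, m8}, keep only states in Sat with some successor in Z. Z1 = {m1, m3, m4, m6, m7, m8}; fixed.
Sat(EG ((full & halt) | ~halt)) = {m1, m3, m4, m6, m7, m8}
Sat(AX (EG ((full & halt) | ~halt))) = {s : every successor in {m1, m3, m4, m6, m7, m8}} = {m2, m3, m4, m6, m7, m8}

{m2, m3, m4, m6, m7, m8}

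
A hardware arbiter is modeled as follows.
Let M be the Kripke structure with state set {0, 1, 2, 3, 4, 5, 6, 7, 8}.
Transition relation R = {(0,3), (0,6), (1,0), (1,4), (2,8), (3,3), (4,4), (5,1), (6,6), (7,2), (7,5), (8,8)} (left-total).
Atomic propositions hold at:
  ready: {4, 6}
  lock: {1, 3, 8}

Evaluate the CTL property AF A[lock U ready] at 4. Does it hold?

Yes

A[lock U ready]: least fixpoint, start Z0 = Sat(ready) = {4, 6}, add states in Sat(lock) with every successor in Z. Already a fixed point.
Sat(A[lock U ready]) = {4, 6}
AF A[lock U ready]: least fixpoint, start Z0 = {4, 6}, add states with every successor in Z. Already a fixed point.
Sat(AF A[lock U ready]) = {4, 6}
4 ∈ Sat(AF A[lock U ready]) = {4, 6}, so the formula holds at 4.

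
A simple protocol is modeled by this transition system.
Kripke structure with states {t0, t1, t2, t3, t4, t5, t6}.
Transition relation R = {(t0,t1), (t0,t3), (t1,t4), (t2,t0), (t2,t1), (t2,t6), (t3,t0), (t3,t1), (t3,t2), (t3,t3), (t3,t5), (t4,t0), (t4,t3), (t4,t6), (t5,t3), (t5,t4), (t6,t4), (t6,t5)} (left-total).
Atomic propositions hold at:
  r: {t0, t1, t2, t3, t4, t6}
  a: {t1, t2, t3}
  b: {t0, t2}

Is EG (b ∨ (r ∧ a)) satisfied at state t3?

Sat(r ∧ a) = {t1, t2, t3}
Sat(b ∨ (r ∧ a)) = {t0, t1, t2, t3}
EG (b ∨ (r ∧ a)): greatest fixpoint, start Z0 = {t0, t1, t2, t3}, keep only states in Sat with some successor in Z. Z1 = {t0, t2, t3}; fixed.
Sat(EG (b ∨ (r ∧ a))) = {t0, t2, t3}
t3 ∈ Sat(EG (b ∨ (r ∧ a))) = {t0, t2, t3}, so the formula holds at t3.

Yes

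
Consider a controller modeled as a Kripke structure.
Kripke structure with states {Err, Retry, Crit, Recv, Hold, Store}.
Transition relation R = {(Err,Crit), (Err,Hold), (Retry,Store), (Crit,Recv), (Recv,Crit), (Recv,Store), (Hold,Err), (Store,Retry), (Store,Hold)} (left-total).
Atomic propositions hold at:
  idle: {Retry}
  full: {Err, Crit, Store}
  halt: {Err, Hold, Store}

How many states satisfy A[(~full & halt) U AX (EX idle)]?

1

Sat(~full) = {Retry, Recv, Hold}
Sat(~full & halt) = {Hold}
Sat(EX idle) = {s : some successor in {Retry}} = {Store}
Sat(AX (EX idle)) = {s : every successor in {Store}} = {Retry}
A[(~full & halt) U AX (EX idle)]: least fixpoint, start Z0 = Sat(AX (EX idle)) = {Retry}, add states in Sat(~full & halt) with every successor in Z. Already a fixed point.
Sat(A[(~full & halt) U AX (EX idle)]) = {Retry}
|Sat(A[(~full & halt) U AX (EX idle)])| = |{Retry}| = 1.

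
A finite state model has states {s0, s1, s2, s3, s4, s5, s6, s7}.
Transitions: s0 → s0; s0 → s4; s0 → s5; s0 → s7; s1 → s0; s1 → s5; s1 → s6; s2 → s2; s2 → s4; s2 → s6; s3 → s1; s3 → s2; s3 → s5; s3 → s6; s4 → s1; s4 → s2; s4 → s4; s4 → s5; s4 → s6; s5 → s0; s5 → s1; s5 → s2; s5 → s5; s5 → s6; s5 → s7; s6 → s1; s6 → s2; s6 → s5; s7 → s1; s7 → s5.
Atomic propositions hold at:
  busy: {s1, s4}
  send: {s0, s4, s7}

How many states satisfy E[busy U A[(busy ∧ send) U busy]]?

Sat(busy ∧ send) = {s4}
A[(busy ∧ send) U busy]: least fixpoint, start Z0 = Sat(busy) = {s1, s4}, add states in Sat(busy ∧ send) with every successor in Z. Already a fixed point.
Sat(A[(busy ∧ send) U busy]) = {s1, s4}
E[busy U A[(busy ∧ send) U busy]]: least fixpoint, start Z0 = Sat(A[(busy ∧ send) U busy]) = {s1, s4}, add states in Sat(busy) with some successor in Z. Already a fixed point.
Sat(E[busy U A[(busy ∧ send) U busy]]) = {s1, s4}
|Sat(E[busy U A[(busy ∧ send) U busy]])| = |{s1, s4}| = 2.

2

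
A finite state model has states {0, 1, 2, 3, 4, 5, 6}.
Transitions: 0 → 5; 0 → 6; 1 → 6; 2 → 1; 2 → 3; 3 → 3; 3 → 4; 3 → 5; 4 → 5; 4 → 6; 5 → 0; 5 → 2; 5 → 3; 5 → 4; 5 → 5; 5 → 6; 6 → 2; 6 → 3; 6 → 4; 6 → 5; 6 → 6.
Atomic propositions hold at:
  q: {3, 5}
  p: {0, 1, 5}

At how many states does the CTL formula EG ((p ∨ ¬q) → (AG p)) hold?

Sat(¬q) = {0, 1, 2, 4, 6}
Sat(p ∨ ¬q) = {0, 1, 2, 4, 5, 6}
AG p: greatest fixpoint, start Z0 = {0, 1, 5}, keep only states in Sat with every successor in Z. Z1 = ∅; fixed.
Sat(AG p) = ∅
Sat((p ∨ ¬q) → (AG p)) = {3}
EG ((p ∨ ¬q) → (AG p)): greatest fixpoint, start Z0 = {3}, keep only states in Sat with some successor in Z. Already a fixed point.
Sat(EG ((p ∨ ¬q) → (AG p))) = {3}
|Sat(EG ((p ∨ ¬q) → (AG p)))| = |{3}| = 1.

1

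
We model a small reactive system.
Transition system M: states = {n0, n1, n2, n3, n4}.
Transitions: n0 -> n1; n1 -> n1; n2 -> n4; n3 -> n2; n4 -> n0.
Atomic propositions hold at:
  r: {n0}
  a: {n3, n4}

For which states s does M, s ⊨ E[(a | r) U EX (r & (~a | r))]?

{n4}

Sat(a | r) = {n0, n3, n4}
Sat(~a) = {n0, n1, n2}
Sat(~a | r) = {n0, n1, n2}
Sat(r & (~a | r)) = {n0}
Sat(EX (r & (~a | r))) = {s : some successor in {n0}} = {n4}
E[(a | r) U EX (r & (~a | r))]: least fixpoint, start Z0 = Sat(EX (r & (~a | r))) = {n4}, add states in Sat(a | r) with some successor in Z. Already a fixed point.
Sat(E[(a | r) U EX (r & (~a | r))]) = {n4}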